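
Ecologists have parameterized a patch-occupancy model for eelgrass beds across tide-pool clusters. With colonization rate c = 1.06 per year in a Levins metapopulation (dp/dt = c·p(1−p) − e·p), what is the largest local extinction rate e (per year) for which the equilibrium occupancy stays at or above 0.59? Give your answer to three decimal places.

1 − e/c ≥ 0.59 ⇒ e ≤ c(1 − 0.59) = 1.06 × 0.4100.
e_max = 0.4346.

0.435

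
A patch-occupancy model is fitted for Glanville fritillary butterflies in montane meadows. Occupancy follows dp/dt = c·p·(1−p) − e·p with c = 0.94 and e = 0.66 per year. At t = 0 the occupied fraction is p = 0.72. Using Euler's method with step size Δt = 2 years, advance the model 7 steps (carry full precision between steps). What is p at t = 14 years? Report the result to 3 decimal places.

0.293

Update rule: p ← p + [c·p·(1−p) − e·p]·Δt with Δt = 2.
step 1: Δp = -0.57139, p = 0.14861
step 2: Δp = +0.04170, p = 0.19031
step 3: Δp = +0.03848, p = 0.22879
step 4: Δp = +0.02971, p = 0.25851
step 5: Δp = +0.01913, p = 0.27764
step 6: Δp = +0.01056, p = 0.28820
step 7: Δp = +0.00524, p = 0.29344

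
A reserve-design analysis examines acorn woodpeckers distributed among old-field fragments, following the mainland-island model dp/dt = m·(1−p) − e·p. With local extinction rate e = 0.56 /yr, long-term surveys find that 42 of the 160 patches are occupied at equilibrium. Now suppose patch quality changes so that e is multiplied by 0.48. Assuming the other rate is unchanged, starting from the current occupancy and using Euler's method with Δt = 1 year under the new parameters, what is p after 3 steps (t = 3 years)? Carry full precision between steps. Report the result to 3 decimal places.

Observed p* = 42/160 = 0.26250.
Balance m(1−p*) = e·p* gives m = e·p*/(1−p*) = 0.56×0.26250/0.73750 = 0.19932.
Starting from p₀ = 0.26250; update p ← p + (dp/dt)·Δt with the new parameters.
step 1: Δp = +0.07644, p = 0.33894
step 2: Δp = +0.04066, p = 0.37960
step 3: Δp = +0.02162, p = 0.40122

0.401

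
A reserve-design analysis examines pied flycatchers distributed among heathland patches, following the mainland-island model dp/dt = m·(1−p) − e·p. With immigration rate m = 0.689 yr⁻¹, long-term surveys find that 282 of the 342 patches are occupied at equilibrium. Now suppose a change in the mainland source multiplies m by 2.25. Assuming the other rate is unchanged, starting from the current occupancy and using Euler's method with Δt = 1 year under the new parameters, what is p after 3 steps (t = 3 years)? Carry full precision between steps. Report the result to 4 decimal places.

0.9437

Observed p* = 282/342 = 0.82456.
Balance m(1−p*) = e·p* gives e = m(1−p*)/p* = 0.689×0.17544/0.82456 = 0.14660.
Starting from p₀ = 0.82456; update p ← p + (dp/dt)·Δt with the new parameters.
t = 1: p = 0.82456 + (+0.15110) = 0.97566
t = 2: p = 0.97566 + (-0.10529) = 0.87037
t = 3: p = 0.87037 + (+0.07337) = 0.94374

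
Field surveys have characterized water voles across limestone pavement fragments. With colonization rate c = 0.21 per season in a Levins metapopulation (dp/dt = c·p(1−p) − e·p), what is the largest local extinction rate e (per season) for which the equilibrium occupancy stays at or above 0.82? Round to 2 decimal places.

1 − e/c ≥ 0.82 ⇒ e ≤ c(1 − 0.82) = 0.21 × 0.1800.
e_max = 0.0378.

0.04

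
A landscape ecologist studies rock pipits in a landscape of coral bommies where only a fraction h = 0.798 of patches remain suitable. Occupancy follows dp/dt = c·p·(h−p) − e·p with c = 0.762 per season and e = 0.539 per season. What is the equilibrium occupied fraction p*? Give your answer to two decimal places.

Setting dp/dt = 0 and dividing by p* gives c·(h−p*) = e.
So p* = h − e/c = 0.798 − 0.539/0.762 = 0.798 − 0.7073 = 0.0907.

0.09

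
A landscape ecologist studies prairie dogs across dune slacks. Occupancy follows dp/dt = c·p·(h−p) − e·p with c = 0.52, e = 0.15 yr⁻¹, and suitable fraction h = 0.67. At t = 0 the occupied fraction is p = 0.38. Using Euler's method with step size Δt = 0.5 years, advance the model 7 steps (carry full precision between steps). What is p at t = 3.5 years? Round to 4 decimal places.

Update rule: p ← p + [c·p·(h−p) − e·p]·Δt with Δt = 0.5.
  1  |  dp/dt·Δt = +0.000152  |  p_1 = 0.380152
  2  |  dp/dt·Δt = +0.000137  |  p_2 = 0.380289
  3  |  dp/dt·Δt = +0.000124  |  p_3 = 0.380413
  4  |  dp/dt·Δt = +0.000111  |  p_4 = 0.380524
  5  |  dp/dt·Δt = +0.000100  |  p_5 = 0.380624
  6  |  dp/dt·Δt = +0.000090  |  p_6 = 0.380715
  7  |  dp/dt·Δt = +0.000082  |  p_7 = 0.380796

0.3808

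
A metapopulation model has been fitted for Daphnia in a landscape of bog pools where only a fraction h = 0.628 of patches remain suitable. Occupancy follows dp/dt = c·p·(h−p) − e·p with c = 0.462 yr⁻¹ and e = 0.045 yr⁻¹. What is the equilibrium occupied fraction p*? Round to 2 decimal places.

0.53

Setting dp/dt = 0 and dividing by p* gives c·(h−p*) = e.
So p* = h − e/c = 0.628 − 0.045/0.462 = 0.628 − 0.0974 = 0.5306.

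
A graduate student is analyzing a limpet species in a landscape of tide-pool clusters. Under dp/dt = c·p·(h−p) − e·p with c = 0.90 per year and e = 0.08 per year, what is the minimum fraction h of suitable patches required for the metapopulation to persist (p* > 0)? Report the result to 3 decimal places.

p* = h − e/c is positive only when h > e/c.
h_min = e/c = 0.08/0.90 = 0.0889.

0.089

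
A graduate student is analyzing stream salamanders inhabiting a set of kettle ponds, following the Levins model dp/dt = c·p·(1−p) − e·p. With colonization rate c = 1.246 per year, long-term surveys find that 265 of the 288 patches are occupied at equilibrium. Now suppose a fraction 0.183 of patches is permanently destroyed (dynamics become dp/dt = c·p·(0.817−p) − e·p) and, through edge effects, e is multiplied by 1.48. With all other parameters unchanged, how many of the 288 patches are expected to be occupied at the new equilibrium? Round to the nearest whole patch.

201

Observed p* = 265/288 = 0.92014.
Balance c(1−p*) = e gives e = 1.246×(1 − 0.92014) = 0.09951.
New p* = 0.817 − e/c = 0.817 − 0.14727/1.24600 = 0.69881.
Expected occupied = 288 × 0.69881 = 201.26 ≈ 201.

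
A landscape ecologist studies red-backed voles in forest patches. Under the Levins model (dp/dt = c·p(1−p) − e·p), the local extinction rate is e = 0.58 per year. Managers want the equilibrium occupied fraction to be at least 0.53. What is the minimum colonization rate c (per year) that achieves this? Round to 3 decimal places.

p* = 1 − e/c ≥ 0.53 requires e/c ≤ 0.4700, i.e. c ≥ e/0.4700.
c_min = 0.58/0.4700 = 1.2340.

1.234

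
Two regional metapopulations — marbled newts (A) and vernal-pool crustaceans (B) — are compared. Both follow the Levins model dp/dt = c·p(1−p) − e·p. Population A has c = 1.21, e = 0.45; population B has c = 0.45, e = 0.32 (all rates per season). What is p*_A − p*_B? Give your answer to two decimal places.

0.34

A: p*_A = 1 − 0.45/1.21 = 0.6281.
B: p*_B = 1 − 0.32/0.45 = 0.2889.
p*_A − p*_B = 0.6281 − 0.2889 = 0.3392.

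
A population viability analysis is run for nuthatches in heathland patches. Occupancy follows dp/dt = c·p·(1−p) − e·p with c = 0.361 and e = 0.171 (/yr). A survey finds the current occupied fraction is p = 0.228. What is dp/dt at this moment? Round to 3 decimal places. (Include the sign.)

Colonization term: c·p·(1−p) = 0.361×0.228×0.7720 = 0.06354.
Extinction term: e·p = 0.03899.
dp/dt = 0.06354 − 0.03899 = 0.02455.

0.025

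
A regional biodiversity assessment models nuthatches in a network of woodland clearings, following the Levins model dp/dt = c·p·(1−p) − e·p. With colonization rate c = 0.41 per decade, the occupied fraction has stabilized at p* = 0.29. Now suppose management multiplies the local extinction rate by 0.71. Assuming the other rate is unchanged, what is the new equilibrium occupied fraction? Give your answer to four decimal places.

Balance c(1−p*) = e gives e = 0.41×(1 − 0.29000) = 0.29110.
New p* = 1 − e/c = 1 − 0.20668/0.41000 = 0.49590.

0.4959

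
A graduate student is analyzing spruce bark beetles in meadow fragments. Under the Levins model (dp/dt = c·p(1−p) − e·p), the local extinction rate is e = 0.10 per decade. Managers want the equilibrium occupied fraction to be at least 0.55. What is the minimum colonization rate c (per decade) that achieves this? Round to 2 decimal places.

0.22

p* = 1 − e/c ≥ 0.55 requires e/c ≤ 0.4500, i.e. c ≥ e/0.4500.
c_min = 0.10/0.4500 = 0.2222.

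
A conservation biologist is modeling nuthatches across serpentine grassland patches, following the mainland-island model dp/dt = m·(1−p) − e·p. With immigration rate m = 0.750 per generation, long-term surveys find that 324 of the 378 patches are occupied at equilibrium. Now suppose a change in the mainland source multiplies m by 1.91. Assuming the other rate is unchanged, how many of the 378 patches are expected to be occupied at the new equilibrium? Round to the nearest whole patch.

348

Observed p* = 324/378 = 0.85714.
Balance m(1−p*) = e·p* gives e = m(1−p*)/p* = 0.750×0.14286/0.85714 = 0.12500.
New p* = m/(m+e) = 1.43250/(1.43250+0.12500) = 0.91974.
Expected occupied = 378 × 0.91974 = 347.66 ≈ 348.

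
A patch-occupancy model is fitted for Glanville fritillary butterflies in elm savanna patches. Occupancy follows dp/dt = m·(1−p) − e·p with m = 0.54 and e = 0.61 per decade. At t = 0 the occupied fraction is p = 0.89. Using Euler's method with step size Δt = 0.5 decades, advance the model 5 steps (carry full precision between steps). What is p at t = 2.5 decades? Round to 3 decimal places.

0.475

Update rule: p ← p + [m·(1−p) − e·p]·Δt with Δt = 0.5.
p: 0.89000 → 0.64825  (Δp = -0.24175)
p: 0.64825 → 0.54551  (Δp = -0.10274)
p: 0.54551 → 0.50184  (Δp = -0.04367)
p: 0.50184 → 0.48328  (Δp = -0.01856)
p: 0.48328 → 0.47539  (Δp = -0.00789)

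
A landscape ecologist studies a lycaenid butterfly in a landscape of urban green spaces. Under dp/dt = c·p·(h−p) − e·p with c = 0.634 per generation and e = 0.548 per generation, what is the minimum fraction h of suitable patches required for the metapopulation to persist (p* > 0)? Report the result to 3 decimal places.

0.864

p* = h − e/c is positive only when h > e/c.
h_min = e/c = 0.548/0.634 = 0.8644.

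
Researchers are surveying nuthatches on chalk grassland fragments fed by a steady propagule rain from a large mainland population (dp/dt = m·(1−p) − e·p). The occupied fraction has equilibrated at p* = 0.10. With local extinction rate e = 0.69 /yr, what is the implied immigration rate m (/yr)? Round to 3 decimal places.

At equilibrium m(1−p*) = e·p*, so m = e·p*/(1−p*).
m = 0.69 × 0.10 / 0.9000 = 0.0690/0.9000 = 0.0767.

0.077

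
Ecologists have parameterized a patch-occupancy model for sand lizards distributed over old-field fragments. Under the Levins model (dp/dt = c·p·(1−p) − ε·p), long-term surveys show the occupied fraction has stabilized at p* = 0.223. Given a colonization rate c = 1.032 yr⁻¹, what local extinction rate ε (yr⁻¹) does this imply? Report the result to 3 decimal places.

0.802

At equilibrium c(1−p*) = ε.
ε = 1.032 × (1 − 0.223) = 1.032 × 0.7770 = 0.8019.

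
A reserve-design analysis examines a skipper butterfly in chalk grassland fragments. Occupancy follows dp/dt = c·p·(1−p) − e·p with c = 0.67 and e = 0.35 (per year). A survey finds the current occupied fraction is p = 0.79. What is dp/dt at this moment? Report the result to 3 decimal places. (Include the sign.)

-0.165

Colonization term: c·p·(1−p) = 0.67×0.79×0.2100 = 0.11115.
Extinction term: e·p = 0.27650.
dp/dt = 0.11115 − 0.27650 = -0.16535.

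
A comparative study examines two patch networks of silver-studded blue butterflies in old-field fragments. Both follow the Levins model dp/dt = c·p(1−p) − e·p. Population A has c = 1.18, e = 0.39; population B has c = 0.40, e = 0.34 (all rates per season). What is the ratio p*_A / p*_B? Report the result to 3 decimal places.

4.463

A: p*_A = 1 − 0.39/1.18 = 0.6695.
B: p*_B = 1 − 0.34/0.40 = 0.1500.
p*_A / p*_B = 0.6695/0.1500 = 4.4633.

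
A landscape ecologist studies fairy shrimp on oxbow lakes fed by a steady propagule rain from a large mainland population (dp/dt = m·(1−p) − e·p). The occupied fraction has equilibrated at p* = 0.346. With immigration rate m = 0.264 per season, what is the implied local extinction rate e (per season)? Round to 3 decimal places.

0.499

At equilibrium m(1−p*) = e·p*, so e = m(1−p*)/p*.
e = 0.264 × 0.6540 / 0.346 = 0.4990.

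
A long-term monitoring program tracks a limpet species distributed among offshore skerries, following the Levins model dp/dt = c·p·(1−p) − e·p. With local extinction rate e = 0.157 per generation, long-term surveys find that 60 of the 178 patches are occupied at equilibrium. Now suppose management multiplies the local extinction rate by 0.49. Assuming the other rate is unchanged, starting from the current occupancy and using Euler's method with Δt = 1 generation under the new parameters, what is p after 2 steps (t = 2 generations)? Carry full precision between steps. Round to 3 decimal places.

0.391

Observed p* = 60/178 = 0.33708.
Balance c(1−p*) = e gives c = e/(1 − 0.33708) = 0.157/0.66292 = 0.23683.
Starting from p₀ = 0.33708; update p ← p + (dp/dt)·Δt with the new parameters.
  1  |  dp/dt·Δt = +0.026990  |  p_1 = 0.364069
  2  |  dp/dt·Δt = +0.026824  |  p_2 = 0.390892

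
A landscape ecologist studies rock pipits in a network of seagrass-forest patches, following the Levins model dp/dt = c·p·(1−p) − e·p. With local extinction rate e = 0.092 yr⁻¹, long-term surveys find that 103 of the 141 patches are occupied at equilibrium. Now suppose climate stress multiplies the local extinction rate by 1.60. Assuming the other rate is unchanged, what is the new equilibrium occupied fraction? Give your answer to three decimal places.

Observed p* = 103/141 = 0.73050.
Balance c(1−p*) = e gives c = e/(1 − 0.73050) = 0.092/0.26950 = 0.34137.
New p* = 1 − e/c = 1 − 0.14720/0.34137 = 0.56880.

0.569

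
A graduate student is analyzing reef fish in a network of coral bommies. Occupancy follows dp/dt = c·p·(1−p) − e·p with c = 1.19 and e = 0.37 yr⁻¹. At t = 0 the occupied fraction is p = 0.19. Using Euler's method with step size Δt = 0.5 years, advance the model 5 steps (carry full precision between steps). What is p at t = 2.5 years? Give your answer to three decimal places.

Update rule: p ← p + [c·p·(1−p) − e·p]·Δt with Δt = 0.5.
step 1: Δp = +0.05642, p = 0.24642
step 2: Δp = +0.06490, p = 0.31132
step 3: Δp = +0.06997, p = 0.38130
step 4: Δp = +0.06983, p = 0.45112
step 5: Δp = +0.06387, p = 0.51499

0.515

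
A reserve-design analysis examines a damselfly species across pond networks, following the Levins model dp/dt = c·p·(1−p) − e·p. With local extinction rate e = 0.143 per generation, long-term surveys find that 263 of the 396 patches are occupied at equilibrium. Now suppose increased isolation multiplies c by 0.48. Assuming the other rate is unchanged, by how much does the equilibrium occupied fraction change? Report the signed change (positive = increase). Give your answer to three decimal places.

Observed p* = 263/396 = 0.66414.
Balance c(1−p*) = e gives c = e/(1 − 0.66414) = 0.143/0.33586 = 0.42577.
New p* = 1 − e/c = 1 − 0.14300/0.20437 = 0.30029.
Δp* = 0.30029 − 0.66414 = -0.36385.

-0.364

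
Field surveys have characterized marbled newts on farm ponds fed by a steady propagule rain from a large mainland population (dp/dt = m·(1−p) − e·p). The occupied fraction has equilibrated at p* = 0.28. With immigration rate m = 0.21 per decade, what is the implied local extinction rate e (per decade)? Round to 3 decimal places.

0.540

At equilibrium m(1−p*) = e·p*, so e = m(1−p*)/p*.
e = 0.21 × 0.7200 / 0.28 = 0.5400.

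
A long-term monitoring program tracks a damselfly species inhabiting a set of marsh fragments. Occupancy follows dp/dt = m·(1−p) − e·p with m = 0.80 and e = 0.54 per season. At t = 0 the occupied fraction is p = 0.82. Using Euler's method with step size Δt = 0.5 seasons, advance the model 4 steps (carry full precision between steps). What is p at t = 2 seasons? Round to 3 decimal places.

0.600

Update rule: p ← p + [m·(1−p) − e·p]·Δt with Δt = 0.5.
step 1: Δp = -0.14940, p = 0.67060
step 2: Δp = -0.04930, p = 0.62130
step 3: Δp = -0.01627, p = 0.60503
step 4: Δp = -0.00537, p = 0.59966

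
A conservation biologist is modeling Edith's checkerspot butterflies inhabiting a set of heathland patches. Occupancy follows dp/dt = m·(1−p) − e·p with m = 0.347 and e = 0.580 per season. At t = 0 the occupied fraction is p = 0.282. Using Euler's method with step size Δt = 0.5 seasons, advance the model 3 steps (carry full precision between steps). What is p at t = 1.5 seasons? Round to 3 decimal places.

0.360

Update rule: p ← p + [m·(1−p) − e·p]·Δt with Δt = 0.5.
t = 0.5: p = 0.28200 + (+0.04279) = 0.32479
t = 1: p = 0.32479 + (+0.02296) = 0.34775
t = 1.5: p = 0.34775 + (+0.01232) = 0.36007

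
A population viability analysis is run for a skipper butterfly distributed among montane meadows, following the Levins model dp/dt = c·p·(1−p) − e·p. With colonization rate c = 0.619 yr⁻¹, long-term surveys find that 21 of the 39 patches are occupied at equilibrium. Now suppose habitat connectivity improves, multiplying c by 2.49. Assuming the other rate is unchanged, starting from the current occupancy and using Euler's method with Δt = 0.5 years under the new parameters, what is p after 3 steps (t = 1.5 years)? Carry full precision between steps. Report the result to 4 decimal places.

Observed p* = 21/39 = 0.53846.
Balance c(1−p*) = e gives e = 0.619×(1 − 0.53846) = 0.28569.
Starting from p₀ = 0.53846; update p ← p + (dp/dt)·Δt with the new parameters.
  1  |  dp/dt·Δt = +0.114607  |  p_1 = 0.653068
  2  |  dp/dt·Δt = +0.081319  |  p_2 = 0.734387
  3  |  dp/dt·Δt = +0.045422  |  p_3 = 0.779809

0.7798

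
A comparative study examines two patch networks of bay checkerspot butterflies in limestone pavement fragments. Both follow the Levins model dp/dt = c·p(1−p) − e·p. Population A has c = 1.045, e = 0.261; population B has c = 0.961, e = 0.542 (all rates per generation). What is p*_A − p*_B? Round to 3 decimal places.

A: p*_A = 1 − 0.261/1.045 = 0.7502.
B: p*_B = 1 − 0.542/0.961 = 0.4360.
p*_A − p*_B = 0.7502 − 0.4360 = 0.3142.

0.314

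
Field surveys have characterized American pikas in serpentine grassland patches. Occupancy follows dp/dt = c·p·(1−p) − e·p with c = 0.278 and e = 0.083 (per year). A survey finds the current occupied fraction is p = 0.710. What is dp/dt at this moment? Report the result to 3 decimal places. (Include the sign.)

Colonization term: c·p·(1−p) = 0.278×0.710×0.2900 = 0.05724.
Extinction term: e·p = 0.05893.
dp/dt = 0.05724 − 0.05893 = -0.00169.

-0.002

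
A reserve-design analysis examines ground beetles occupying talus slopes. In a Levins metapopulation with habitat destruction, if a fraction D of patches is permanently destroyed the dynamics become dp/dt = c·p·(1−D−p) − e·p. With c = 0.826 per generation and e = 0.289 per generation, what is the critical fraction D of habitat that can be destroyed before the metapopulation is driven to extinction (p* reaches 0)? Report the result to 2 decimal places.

0.65

The nontrivial equilibrium is p* = (1−D) − e/c; extinction occurs when this hits zero.
So D_crit = 1 − e/c = 1 − 0.289/0.826 = 1 − 0.3499 = 0.6501.
Note this equals the original equilibrium occupancy — the Levins extinction-debt result.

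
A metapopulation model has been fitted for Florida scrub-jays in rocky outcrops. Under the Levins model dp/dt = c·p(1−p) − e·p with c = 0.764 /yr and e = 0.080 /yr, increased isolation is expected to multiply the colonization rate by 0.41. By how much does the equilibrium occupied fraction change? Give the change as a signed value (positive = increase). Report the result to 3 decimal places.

-0.151

Before: p* = 1 − 0.080/0.764 = 0.8953.
After the change, c = 0.31324, e = 0.08, so p* = 1 − 0.08/0.31324 = 0.7446.
Δp* = 0.7446 − 0.8953 = -0.1507.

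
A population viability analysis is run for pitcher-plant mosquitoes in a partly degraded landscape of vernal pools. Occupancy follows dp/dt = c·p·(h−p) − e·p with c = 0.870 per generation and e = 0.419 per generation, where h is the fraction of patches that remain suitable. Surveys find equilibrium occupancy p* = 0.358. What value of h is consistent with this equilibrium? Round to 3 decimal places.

0.840

At equilibrium c(h−p*) = e, so h = p* + e/c.
h = 0.358 + 0.419/0.870 = 0.358 + 0.4816 = 0.8396.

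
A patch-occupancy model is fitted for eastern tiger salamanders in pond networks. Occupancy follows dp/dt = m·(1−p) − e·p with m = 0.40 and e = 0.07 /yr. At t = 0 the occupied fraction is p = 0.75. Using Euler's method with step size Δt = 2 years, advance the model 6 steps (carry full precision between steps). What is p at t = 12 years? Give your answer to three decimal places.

0.851

Update rule: p ← p + [m·(1−p) − e·p]·Δt with Δt = 2.
t = 2: p = 0.75000 + (+0.09500) = 0.84500
t = 4: p = 0.84500 + (+0.00570) = 0.85070
t = 6: p = 0.85070 + (+0.00034) = 0.85104
t = 8: p = 0.85104 + (+0.00002) = 0.85106
t = 10: p = 0.85106 + (+0.00000) = 0.85106
t = 12: p = 0.85106 + (+0.00000) = 0.85106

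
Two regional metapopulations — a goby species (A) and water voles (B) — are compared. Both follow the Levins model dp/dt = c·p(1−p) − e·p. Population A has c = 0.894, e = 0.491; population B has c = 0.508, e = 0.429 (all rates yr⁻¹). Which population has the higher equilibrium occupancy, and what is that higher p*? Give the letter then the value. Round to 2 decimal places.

A: p*_A = 1 − 0.491/0.894 = 0.4508.
B: p*_B = 1 − 0.429/0.508 = 0.1555.
A is higher at 0.4508.

A, 0.45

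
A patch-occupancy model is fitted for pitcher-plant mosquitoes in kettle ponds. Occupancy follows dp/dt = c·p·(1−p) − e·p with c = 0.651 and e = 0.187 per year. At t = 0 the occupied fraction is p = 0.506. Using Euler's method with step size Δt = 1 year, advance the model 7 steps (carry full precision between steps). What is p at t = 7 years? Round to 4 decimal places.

0.7079

Update rule: p ← p + [c·p·(1−p) − e·p]·Δt with Δt = 1.
  1  |  dp/dt·Δt = +0.068105  |  p_1 = 0.574105
  2  |  dp/dt·Δt = +0.051817  |  p_2 = 0.625922
  3  |  dp/dt·Δt = +0.035380  |  p_3 = 0.661302
  4  |  dp/dt·Δt = +0.022149  |  p_4 = 0.683451
  5  |  dp/dt·Δt = +0.013036  |  p_5 = 0.696487
  6  |  dp/dt·Δt = +0.007374  |  p_6 = 0.703860
  7  |  dp/dt·Δt = +0.004073  |  p_7 = 0.707934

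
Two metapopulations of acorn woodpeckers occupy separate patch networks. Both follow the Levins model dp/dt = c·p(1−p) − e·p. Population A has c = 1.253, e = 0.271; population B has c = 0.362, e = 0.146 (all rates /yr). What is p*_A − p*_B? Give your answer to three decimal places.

0.187

A: p*_A = 1 − 0.271/1.253 = 0.7837.
B: p*_B = 1 − 0.146/0.362 = 0.5967.
p*_A − p*_B = 0.7837 − 0.5967 = 0.1870.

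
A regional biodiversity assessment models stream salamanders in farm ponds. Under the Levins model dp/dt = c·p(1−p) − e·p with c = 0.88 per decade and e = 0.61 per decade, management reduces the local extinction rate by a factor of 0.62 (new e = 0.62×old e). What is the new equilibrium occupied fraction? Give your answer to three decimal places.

0.570

Before: p* = 1 − 0.61/0.88 = 0.3068.
After the change, c = 0.88, e = 0.3782, so p* = 1 − 0.3782/0.88 = 0.5702.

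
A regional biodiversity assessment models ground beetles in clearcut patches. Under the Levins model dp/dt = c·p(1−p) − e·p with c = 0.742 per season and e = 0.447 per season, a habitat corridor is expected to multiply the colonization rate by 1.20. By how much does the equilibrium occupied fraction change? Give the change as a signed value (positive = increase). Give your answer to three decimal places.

0.100

Before: p* = 1 − 0.447/0.742 = 0.3976.
After the change, c = 0.8904, e = 0.447, so p* = 1 − 0.447/0.8904 = 0.4980.
Δp* = 0.4980 − 0.3976 = +0.1004.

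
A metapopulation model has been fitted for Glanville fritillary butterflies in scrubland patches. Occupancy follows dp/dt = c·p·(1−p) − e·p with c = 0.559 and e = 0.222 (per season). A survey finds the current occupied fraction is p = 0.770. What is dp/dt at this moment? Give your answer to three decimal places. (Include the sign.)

-0.072

Colonization term: c·p·(1−p) = 0.559×0.770×0.2300 = 0.09900.
Extinction term: e·p = 0.17094.
dp/dt = 0.09900 − 0.17094 = -0.07194.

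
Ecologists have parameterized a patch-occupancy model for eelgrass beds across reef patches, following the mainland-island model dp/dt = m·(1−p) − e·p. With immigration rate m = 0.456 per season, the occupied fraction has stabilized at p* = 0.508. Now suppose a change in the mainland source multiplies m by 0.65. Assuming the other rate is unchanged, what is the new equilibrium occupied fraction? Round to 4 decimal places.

Balance m(1−p*) = e·p* gives e = m(1−p*)/p* = 0.456×0.49200/0.50800 = 0.44164.
New p* = m/(m+e) = 0.29640/(0.29640+0.44164) = 0.40160.

0.4016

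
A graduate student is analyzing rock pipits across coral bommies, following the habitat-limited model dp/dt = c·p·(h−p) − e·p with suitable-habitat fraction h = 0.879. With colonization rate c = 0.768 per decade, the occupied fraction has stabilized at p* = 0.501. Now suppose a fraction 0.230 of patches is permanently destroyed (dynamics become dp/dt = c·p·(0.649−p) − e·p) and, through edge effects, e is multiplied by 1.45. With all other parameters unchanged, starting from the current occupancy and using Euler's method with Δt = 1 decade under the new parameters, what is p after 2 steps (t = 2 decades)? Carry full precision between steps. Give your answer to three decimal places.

Balance c(h−p*) = e gives e = 0.768×(0.879 − 0.50100) = 0.29030.
Starting from p₀ = 0.50100; update p ← p + (dp/dt)·Δt with the new parameters.
t = 1: p = 0.50100 + (-0.15395) = 0.34705
t = 2: p = 0.34705 + (-0.06561) = 0.28144

0.281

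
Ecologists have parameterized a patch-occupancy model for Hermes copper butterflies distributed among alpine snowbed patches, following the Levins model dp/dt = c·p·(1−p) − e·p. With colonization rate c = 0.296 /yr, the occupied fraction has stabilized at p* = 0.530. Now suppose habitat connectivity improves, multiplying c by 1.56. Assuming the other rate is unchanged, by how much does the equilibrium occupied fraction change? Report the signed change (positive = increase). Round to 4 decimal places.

0.1687

Balance c(1−p*) = e gives e = 0.296×(1 − 0.53000) = 0.13912.
New p* = 1 − e/c = 1 − 0.13912/0.46176 = 0.69872.
Δp* = 0.69872 − 0.53000 = +0.16872.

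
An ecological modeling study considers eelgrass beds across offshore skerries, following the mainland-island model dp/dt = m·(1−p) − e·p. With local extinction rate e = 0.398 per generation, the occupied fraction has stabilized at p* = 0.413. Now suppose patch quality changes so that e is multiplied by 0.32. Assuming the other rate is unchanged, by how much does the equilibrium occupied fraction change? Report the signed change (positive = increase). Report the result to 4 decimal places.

0.2744

Balance m(1−p*) = e·p* gives m = e·p*/(1−p*) = 0.398×0.41300/0.58700 = 0.28002.
New p* = m/(m+e) = 0.28002/(0.28002+0.12736) = 0.68737.
Δp* = 0.68737 − 0.41300 = +0.27437.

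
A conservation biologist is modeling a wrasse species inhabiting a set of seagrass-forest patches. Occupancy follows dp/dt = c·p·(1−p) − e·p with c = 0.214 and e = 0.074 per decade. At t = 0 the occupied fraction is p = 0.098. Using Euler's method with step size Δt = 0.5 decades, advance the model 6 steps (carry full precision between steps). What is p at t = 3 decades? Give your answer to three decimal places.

0.137

Update rule: p ← p + [c·p·(1−p) − e·p]·Δt with Δt = 0.5.
t = 0.5: p = 0.09800 + (+0.00583) = 0.10383
t = 1: p = 0.10383 + (+0.00611) = 0.10995
t = 1.5: p = 0.10995 + (+0.00640) = 0.11635
t = 2: p = 0.11635 + (+0.00670) = 0.12305
t = 2.5: p = 0.12305 + (+0.00699) = 0.13004
t = 3: p = 0.13004 + (+0.00729) = 0.13733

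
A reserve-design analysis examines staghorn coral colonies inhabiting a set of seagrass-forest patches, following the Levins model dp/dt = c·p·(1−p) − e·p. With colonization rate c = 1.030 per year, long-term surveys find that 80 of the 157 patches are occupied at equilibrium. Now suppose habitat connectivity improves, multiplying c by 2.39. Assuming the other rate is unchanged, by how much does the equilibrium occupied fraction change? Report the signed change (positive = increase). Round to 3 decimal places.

0.285

Observed p* = 80/157 = 0.50955.
Balance c(1−p*) = e gives e = 1.030×(1 − 0.50955) = 0.50516.
New p* = 1 − e/c = 1 − 0.50516/2.46170 = 0.79479.
Δp* = 0.79479 − 0.50955 = +0.28524.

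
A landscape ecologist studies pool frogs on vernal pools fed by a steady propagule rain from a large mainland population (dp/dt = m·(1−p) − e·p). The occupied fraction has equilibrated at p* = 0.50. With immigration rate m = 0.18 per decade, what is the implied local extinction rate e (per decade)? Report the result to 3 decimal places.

0.180

At equilibrium m(1−p*) = e·p*, so e = m(1−p*)/p*.
e = 0.18 × 0.5000 / 0.50 = 0.1800.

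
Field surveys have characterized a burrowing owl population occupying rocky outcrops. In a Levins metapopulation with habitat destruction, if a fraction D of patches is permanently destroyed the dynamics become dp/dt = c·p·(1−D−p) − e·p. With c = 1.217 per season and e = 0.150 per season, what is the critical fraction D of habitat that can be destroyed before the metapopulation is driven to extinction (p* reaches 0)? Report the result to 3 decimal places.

The nontrivial equilibrium is p* = (1−D) − e/c; extinction occurs when this hits zero.
So D_crit = 1 − e/c = 1 − 0.150/1.217 = 1 − 0.1233 = 0.8767.
Note this equals the original equilibrium occupancy — the Levins extinction-debt result.

0.877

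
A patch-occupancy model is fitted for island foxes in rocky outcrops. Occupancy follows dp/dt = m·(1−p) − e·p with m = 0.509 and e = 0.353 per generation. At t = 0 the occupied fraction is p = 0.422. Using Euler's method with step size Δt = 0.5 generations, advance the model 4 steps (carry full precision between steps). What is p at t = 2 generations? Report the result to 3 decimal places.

Update rule: p ← p + [m·(1−p) − e·p]·Δt with Δt = 0.5.
t = 0.5: p = 0.42200 + (+0.07262) = 0.49462
t = 1: p = 0.49462 + (+0.04132) = 0.53594
t = 1.5: p = 0.53594 + (+0.02351) = 0.55945
t = 2: p = 0.55945 + (+0.01338) = 0.57283

0.573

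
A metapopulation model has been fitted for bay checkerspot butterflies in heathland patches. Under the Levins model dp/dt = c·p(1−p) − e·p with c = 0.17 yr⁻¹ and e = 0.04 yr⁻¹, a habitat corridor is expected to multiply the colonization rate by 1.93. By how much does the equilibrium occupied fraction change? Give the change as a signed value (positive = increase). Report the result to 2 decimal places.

Before: p* = 1 − 0.04/0.17 = 0.7647.
After the change, c = 0.3281, e = 0.04, so p* = 1 − 0.04/0.3281 = 0.8781.
Δp* = 0.8781 − 0.7647 = +0.1134.

0.11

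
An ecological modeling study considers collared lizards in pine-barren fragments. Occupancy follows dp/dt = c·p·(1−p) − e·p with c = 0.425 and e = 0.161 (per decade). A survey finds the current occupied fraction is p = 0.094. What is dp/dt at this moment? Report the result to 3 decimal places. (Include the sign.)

Colonization term: c·p·(1−p) = 0.425×0.094×0.9060 = 0.03619.
Extinction term: e·p = 0.01513.
dp/dt = 0.03619 − 0.01513 = 0.02106.

0.021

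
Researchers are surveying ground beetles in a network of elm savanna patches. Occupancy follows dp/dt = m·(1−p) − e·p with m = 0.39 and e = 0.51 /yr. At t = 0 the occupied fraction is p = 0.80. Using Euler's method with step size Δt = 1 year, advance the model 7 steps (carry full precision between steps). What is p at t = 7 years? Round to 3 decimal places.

0.433

Update rule: p ← p + [m·(1−p) − e·p]·Δt with Δt = 1.
t = 1: p = 0.80000 + (-0.33000) = 0.47000
t = 2: p = 0.47000 + (-0.03300) = 0.43700
t = 3: p = 0.43700 + (-0.00330) = 0.43370
t = 4: p = 0.43370 + (-0.00033) = 0.43337
t = 5: p = 0.43337 + (-0.00003) = 0.43334
t = 6: p = 0.43334 + (-0.00000) = 0.43333
t = 7: p = 0.43333 + (-0.00000) = 0.43333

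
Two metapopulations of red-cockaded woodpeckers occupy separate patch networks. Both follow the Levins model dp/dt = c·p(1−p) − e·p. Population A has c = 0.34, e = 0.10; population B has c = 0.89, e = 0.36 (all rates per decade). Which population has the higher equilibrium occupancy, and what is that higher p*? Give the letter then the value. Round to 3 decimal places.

A, 0.706

A: p*_A = 1 − 0.10/0.34 = 0.7059.
B: p*_B = 1 − 0.36/0.89 = 0.5955.
A is higher at 0.7059.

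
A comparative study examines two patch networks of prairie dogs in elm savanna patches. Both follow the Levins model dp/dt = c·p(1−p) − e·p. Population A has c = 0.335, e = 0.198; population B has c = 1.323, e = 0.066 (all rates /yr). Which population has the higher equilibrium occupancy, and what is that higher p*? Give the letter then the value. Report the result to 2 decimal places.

B, 0.95

A: p*_A = 1 − 0.198/0.335 = 0.4090.
B: p*_B = 1 − 0.066/1.323 = 0.9501.
B is higher at 0.9501.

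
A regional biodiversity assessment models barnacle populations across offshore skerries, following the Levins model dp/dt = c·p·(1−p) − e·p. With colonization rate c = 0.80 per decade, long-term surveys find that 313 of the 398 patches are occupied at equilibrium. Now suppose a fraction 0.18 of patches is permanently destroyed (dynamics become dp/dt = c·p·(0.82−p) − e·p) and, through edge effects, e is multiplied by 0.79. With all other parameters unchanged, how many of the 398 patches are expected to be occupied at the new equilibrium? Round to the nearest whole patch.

259

Observed p* = 313/398 = 0.78643.
Balance c(1−p*) = e gives e = 0.80×(1 − 0.78643) = 0.17086.
New p* = 0.82 − e/c = 0.82 − 0.13498/0.80000 = 0.65127.
Expected occupied = 398 × 0.65127 = 259.21 ≈ 259.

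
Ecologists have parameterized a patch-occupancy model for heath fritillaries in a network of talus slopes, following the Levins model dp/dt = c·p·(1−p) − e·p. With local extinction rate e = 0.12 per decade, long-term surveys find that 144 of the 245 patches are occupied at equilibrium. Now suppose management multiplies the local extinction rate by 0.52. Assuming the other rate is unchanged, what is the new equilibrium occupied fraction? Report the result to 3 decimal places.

0.786

Observed p* = 144/245 = 0.58776.
Balance c(1−p*) = e gives c = e/(1 − 0.58776) = 0.12/0.41224 = 0.29109.
New p* = 1 − e/c = 1 − 0.06240/0.29109 = 0.78563.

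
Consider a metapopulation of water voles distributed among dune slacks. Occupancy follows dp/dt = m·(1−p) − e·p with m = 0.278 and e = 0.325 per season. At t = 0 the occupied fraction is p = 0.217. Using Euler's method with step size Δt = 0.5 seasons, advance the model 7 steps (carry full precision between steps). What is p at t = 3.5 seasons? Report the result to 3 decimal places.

Update rule: p ← p + [m·(1−p) − e·p]·Δt with Δt = 0.5.
  1  |  dp/dt·Δt = +0.073575  |  p_1 = 0.290575
  2  |  dp/dt·Δt = +0.051392  |  p_2 = 0.341966
  3  |  dp/dt·Δt = +0.035897  |  p_3 = 0.377863
  4  |  dp/dt·Δt = +0.025074  |  p_4 = 0.402938
  5  |  dp/dt·Δt = +0.017514  |  p_5 = 0.420452
  6  |  dp/dt·Δt = +0.012234  |  p_6 = 0.432686
  7  |  dp/dt·Δt = +0.008545  |  p_7 = 0.441231

0.441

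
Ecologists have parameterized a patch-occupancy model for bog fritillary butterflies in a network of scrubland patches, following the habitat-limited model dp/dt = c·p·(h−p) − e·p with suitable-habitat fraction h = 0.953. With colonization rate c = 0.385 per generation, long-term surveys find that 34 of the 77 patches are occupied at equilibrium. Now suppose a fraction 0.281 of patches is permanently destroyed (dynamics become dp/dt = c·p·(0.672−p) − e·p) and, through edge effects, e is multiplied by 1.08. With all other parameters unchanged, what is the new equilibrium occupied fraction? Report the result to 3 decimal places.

Observed p* = 34/77 = 0.44156.
Balance c(h−p*) = e gives e = 0.385×(0.953 − 0.44156) = 0.19690.
New p* = 0.672 − e/c = 0.672 − 0.21265/0.38500 = 0.11966.

0.120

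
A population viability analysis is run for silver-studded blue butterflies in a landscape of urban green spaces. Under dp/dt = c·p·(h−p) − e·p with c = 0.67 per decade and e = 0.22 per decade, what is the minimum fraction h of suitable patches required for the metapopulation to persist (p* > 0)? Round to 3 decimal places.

0.328

p* = h − e/c is positive only when h > e/c.
h_min = e/c = 0.22/0.67 = 0.3284.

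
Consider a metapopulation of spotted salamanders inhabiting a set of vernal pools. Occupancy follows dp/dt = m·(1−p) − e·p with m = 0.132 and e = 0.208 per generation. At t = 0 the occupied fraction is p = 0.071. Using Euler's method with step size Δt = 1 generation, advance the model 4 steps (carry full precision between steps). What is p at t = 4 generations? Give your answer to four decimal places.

0.3280

Update rule: p ← p + [m·(1−p) − e·p]·Δt with Δt = 1.
  1  |  dp/dt·Δt = +0.107860  |  p_1 = 0.178860
  2  |  dp/dt·Δt = +0.071188  |  p_2 = 0.250048
  3  |  dp/dt·Δt = +0.046984  |  p_3 = 0.297031
  4  |  dp/dt·Δt = +0.031009  |  p_4 = 0.328041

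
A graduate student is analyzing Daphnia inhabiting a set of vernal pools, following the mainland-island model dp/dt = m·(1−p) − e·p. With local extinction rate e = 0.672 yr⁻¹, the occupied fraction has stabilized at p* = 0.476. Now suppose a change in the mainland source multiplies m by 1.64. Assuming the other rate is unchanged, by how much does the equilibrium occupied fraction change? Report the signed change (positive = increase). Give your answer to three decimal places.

Balance m(1−p*) = e·p* gives m = e·p*/(1−p*) = 0.672×0.47600/0.52400 = 0.61044.
New p* = m/(m+e) = 1.00112/(1.00112+0.67200) = 0.59836.
Δp* = 0.59836 − 0.47600 = +0.12236.

0.122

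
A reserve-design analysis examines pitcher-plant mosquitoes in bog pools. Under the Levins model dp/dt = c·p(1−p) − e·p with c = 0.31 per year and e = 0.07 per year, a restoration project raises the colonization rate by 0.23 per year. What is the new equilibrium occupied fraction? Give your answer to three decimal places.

Before: p* = 1 − 0.07/0.31 = 0.7742.
After the change, c = 0.54, e = 0.07, so p* = 1 − 0.07/0.54 = 0.8704.

0.870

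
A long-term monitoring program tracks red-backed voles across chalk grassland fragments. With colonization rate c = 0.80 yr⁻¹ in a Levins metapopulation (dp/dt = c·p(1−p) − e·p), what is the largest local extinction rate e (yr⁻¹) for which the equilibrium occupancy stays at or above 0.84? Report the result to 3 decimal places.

0.128

1 − e/c ≥ 0.84 ⇒ e ≤ c(1 − 0.84) = 0.80 × 0.1600.
e_max = 0.1280.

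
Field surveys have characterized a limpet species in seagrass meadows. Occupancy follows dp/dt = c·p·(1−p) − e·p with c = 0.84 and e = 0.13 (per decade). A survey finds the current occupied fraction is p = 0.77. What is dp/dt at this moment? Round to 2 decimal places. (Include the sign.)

0.05

Colonization term: c·p·(1−p) = 0.84×0.77×0.2300 = 0.14876.
Extinction term: e·p = 0.10010.
dp/dt = 0.14876 − 0.10010 = 0.04866.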